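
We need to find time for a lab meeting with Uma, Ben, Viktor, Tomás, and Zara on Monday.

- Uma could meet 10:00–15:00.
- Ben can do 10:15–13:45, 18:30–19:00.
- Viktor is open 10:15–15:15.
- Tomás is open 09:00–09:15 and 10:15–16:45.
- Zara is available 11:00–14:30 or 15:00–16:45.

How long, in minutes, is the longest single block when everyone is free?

165

Uma ∩ Ben: 10:15-13:45.
Uma ∩ Ben ∩ Viktor: 10:15-13:45.
Uma ∩ Ben ∩ Viktor ∩ Tomás: 10:15-13:45.
Uma ∩ Ben ∩ Viktor ∩ Tomás ∩ Zara: 11:00-13:45.
The longest is 11:00-13:45 at 165 minutes.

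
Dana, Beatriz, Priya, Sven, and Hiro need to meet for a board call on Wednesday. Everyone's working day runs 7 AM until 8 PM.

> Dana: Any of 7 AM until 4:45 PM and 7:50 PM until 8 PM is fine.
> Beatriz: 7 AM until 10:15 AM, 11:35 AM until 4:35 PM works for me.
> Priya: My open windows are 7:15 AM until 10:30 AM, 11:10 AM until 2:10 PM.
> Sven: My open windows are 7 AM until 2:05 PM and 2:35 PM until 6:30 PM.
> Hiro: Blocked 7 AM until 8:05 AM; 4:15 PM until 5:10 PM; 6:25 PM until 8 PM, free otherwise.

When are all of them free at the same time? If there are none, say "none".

08:05-10:15, 11:35-14:05

Dana free: 07:00-16:45, 19:50-20:00.
Beatriz free: 07:00-10:15, 11:35-16:35.
Priya free: 07:15-10:30, 11:10-14:10.
Sven free: 07:00-14:05, 14:35-18:30.
Hiro free: 08:05-16:15, 17:10-18:25 (invert busy blocks within the working day).
Dana ∩ Beatriz: 07:00-10:15, 11:35-16:35.
Dana ∩ Beatriz ∩ Priya: 07:15-10:15, 11:35-14:10.
Dana ∩ Beatriz ∩ Priya ∩ Sven: 07:15-10:15, 11:35-14:05.
Dana ∩ Beatriz ∩ Priya ∩ Sven ∩ Hiro: 08:05-10:15, 11:35-14:05.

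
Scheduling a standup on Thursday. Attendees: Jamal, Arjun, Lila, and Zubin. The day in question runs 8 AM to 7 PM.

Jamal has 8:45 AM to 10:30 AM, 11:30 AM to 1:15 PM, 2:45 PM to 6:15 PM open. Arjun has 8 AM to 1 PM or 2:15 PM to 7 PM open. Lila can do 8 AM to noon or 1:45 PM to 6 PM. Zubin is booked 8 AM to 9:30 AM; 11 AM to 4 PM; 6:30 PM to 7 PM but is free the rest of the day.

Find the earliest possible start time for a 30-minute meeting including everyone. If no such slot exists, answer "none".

Jamal free: 08:45-10:30, 11:30-13:15, 14:45-18:15.
Arjun free: 08:00-13:00, 14:15-19:00.
Lila free: 08:00-12:00, 13:45-18:00.
Zubin free: 09:30-11:00, 16:00-18:30 (invert busy blocks within the working day).
Jamal ∩ Arjun: 08:45-10:30, 11:30-13:00, 14:45-18:15.
Jamal ∩ Arjun ∩ Lila: 08:45-10:30, 11:30-12:00, 14:45-18:00.
Jamal ∩ Arjun ∩ Lila ∩ Zubin: 09:30-10:30, 16:00-18:00.
The first common window of at least 30 minutes is 09:30-10:30, so the earliest start is 09:30.

09:30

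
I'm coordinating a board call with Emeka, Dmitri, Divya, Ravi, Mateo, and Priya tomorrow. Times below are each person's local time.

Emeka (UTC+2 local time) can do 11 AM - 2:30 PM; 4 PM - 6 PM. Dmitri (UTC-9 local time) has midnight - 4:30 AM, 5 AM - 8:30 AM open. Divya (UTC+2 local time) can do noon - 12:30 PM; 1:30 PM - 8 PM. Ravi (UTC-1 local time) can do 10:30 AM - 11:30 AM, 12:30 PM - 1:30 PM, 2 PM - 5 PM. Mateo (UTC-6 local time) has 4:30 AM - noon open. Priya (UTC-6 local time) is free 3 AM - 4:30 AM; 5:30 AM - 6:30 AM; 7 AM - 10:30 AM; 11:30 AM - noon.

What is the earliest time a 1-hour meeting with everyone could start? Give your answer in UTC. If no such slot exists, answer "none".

11:30

Emeka in UTC: 09:00-12:30, 14:00-16:00 (subtract 2h to convert from UTC+2).
Dmitri in UTC: 09:00-13:30, 14:00-17:30 (add 9h to convert from UTC-9).
Divya in UTC: 10:00-10:30, 11:30-18:00 (subtract 2h to convert from UTC+2).
Ravi in UTC: 11:30-12:30, 13:30-14:30, 15:00-18:00 (add 1h to convert from UTC-1).
Mateo in UTC: 10:30-18:00 (add 6h to convert from UTC-6).
Priya in UTC: 09:00-10:30, 11:30-12:30, 13:00-16:30, 17:30-18:00 (add 6h to convert from UTC-6).
Emeka ∩ Dmitri: 09:00-12:30, 14:00-16:00.
Emeka ∩ Dmitri ∩ Divya: 10:00-10:30, 11:30-12:30, 14:00-16:00.
Emeka ∩ Dmitri ∩ Divya ∩ Ravi: 11:30-12:30, 14:00-14:30, 15:00-16:00.
Emeka ∩ Dmitri ∩ Divya ∩ Ravi ∩ Mateo: 11:30-12:30, 14:00-14:30, 15:00-16:00.
Emeka ∩ Dmitri ∩ Divya ∩ Ravi ∩ Mateo ∩ Priya: 11:30-12:30, 14:00-14:30, 15:00-16:00.
The first common window of at least 60 minutes is 11:30-12:30, so the earliest start is 11:30.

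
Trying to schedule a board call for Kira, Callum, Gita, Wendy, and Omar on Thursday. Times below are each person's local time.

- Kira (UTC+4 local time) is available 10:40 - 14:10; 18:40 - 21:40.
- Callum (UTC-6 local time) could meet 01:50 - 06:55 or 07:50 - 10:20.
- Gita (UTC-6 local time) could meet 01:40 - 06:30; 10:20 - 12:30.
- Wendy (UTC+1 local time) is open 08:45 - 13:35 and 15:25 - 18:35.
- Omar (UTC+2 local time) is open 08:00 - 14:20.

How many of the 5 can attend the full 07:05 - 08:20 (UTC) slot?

Kira in UTC: 06:40-10:10, 14:40-17:40 (subtract 4h to convert from UTC+4).
Callum in UTC: 07:50-12:55, 13:50-16:20 (add 6h to convert from UTC-6).
Gita in UTC: 07:40-12:30, 16:20-18:30 (add 6h to convert from UTC-6).
Wendy in UTC: 07:45-12:35, 14:25-17:35 (subtract 1h to convert from UTC+1).
Omar in UTC: 06:00-12:20 (subtract 2h to convert from UTC+2).
Kira and Omar can make the full 07:05-08:20 slot — that's 2.

2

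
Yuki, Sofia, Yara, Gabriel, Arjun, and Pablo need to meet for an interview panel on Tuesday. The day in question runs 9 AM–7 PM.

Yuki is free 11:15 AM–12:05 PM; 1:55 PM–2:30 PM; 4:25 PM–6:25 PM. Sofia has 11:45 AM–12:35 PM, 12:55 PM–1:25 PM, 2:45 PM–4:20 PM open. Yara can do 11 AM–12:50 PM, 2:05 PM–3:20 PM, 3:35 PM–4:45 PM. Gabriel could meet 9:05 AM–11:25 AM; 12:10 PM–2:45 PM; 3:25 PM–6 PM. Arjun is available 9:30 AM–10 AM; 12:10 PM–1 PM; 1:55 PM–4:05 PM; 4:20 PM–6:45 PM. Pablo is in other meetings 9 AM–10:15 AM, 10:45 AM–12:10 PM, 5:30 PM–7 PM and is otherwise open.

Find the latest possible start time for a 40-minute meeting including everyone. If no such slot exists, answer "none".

none

Yuki free: 11:15-12:05, 13:55-14:30, 16:25-18:25.
Sofia free: 11:45-12:35, 12:55-13:25, 14:45-16:20.
Yara free: 11:00-12:50, 14:05-15:20, 15:35-16:45.
Gabriel free: 09:05-11:25, 12:10-14:45, 15:25-18:00.
Arjun free: 09:30-10:00, 12:10-13:00, 13:55-16:05, 16:20-18:45.
Pablo free: 10:15-10:45, 12:10-17:30 (invert busy blocks within the working day).
Yuki ∩ Sofia: 11:45-12:05.
Yuki ∩ Sofia ∩ Yara: 11:45-12:05.
Yuki ∩ Sofia ∩ Yara ∩ Gabriel: ∅.
Yuki ∩ Sofia ∩ Yara ∩ Gabriel ∩ Arjun: ∅.
Yuki ∩ Sofia ∩ Yara ∩ Gabriel ∩ Arjun ∩ Pablo: ∅.
There is no time when everyone is free.
No common window is at least 40 minutes long.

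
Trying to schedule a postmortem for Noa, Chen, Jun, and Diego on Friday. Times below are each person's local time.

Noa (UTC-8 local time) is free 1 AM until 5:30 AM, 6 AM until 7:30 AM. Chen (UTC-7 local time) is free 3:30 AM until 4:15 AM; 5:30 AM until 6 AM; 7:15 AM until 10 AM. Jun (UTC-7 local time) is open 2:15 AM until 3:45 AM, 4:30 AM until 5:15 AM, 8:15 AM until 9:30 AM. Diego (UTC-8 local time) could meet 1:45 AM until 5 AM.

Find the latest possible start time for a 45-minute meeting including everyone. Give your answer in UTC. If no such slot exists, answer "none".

Noa in UTC: 09:00-13:30, 14:00-15:30 (add 8h to convert from UTC-8).
Chen in UTC: 10:30-11:15, 12:30-13:00, 14:15-17:00 (add 7h to convert from UTC-7).
Jun in UTC: 09:15-10:45, 11:30-12:15, 15:15-16:30 (add 7h to convert from UTC-7).
Diego in UTC: 09:45-13:00 (add 8h to convert from UTC-8).
Noa ∩ Chen: 10:30-11:15, 12:30-13:00, 14:15-15:30.
Noa ∩ Chen ∩ Jun: 10:30-10:45, 15:15-15:30.
Noa ∩ Chen ∩ Jun ∩ Diego: 10:30-10:45.
No common window is at least 45 minutes long.

none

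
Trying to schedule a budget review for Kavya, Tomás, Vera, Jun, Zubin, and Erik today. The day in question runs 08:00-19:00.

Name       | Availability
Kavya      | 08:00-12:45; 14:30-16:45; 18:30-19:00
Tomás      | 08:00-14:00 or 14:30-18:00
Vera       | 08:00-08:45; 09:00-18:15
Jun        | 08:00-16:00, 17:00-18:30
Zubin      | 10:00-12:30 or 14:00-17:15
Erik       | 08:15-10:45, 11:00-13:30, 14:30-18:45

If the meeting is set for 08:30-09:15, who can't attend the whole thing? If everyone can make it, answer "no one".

Kavya: free for 08:30-09:15. Tomás: free for 08:30-09:15. Vera: not fully free for 08:30-09:15. Jun: free for 08:30-09:15. Zubin: not fully free for 08:30-09:15. Erik: free for 08:30-09:15.

Vera, Zubin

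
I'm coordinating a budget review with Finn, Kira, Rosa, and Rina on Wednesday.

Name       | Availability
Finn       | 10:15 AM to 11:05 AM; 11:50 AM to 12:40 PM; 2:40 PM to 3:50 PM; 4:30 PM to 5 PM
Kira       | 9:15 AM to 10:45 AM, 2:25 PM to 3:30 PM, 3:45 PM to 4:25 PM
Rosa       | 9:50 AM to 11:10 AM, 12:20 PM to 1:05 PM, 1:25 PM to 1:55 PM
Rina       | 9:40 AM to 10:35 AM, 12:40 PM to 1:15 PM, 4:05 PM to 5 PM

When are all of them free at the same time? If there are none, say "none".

Finn ∩ Kira: 10:15-10:45, 14:40-15:30, 15:45-15:50.
Finn ∩ Kira ∩ Rosa: 10:15-10:45.
Finn ∩ Kira ∩ Rosa ∩ Rina: 10:15-10:35.

10:15-10:35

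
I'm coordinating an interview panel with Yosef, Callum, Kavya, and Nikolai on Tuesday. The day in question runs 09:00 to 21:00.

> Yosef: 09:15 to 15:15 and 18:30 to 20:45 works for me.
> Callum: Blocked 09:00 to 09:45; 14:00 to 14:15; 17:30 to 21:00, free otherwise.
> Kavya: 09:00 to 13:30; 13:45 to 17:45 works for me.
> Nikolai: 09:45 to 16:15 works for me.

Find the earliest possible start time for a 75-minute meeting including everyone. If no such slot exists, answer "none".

09:45

Yosef free: 09:15-15:15, 18:30-20:45.
Callum free: 09:45-14:00, 14:15-17:30 (invert busy blocks within the working day).
Kavya free: 09:00-13:30, 13:45-17:45.
Nikolai free: 09:45-16:15.
Yosef ∩ Callum: 09:45-14:00, 14:15-15:15.
Yosef ∩ Callum ∩ Kavya: 09:45-13:30, 13:45-14:00, 14:15-15:15.
Yosef ∩ Callum ∩ Kavya ∩ Nikolai: 09:45-13:30, 13:45-14:00, 14:15-15:15.
Those are the intersection windows.
The first common window of at least 75 minutes is 09:45-13:30, so the earliest start is 09:45.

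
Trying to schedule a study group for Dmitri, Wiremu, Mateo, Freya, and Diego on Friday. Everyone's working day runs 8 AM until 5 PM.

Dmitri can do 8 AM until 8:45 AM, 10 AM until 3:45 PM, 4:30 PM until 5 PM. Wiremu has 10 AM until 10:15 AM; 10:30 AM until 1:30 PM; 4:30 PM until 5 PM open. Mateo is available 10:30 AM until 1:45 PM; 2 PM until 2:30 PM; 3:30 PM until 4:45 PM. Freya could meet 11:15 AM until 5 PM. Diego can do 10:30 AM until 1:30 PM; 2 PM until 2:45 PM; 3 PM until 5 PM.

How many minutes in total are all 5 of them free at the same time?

150

Dmitri ∩ Wiremu: 10:00-10:15, 10:30-13:30, 16:30-17:00.
Dmitri ∩ Wiremu ∩ Mateo: 10:30-13:30, 16:30-16:45.
Dmitri ∩ Wiremu ∩ Mateo ∩ Freya: 11:15-13:30, 16:30-16:45.
Dmitri ∩ Wiremu ∩ Mateo ∩ Freya ∩ Diego: 11:15-13:30, 16:30-16:45.
Summing the common windows: 135 + 15 = 150 minutes.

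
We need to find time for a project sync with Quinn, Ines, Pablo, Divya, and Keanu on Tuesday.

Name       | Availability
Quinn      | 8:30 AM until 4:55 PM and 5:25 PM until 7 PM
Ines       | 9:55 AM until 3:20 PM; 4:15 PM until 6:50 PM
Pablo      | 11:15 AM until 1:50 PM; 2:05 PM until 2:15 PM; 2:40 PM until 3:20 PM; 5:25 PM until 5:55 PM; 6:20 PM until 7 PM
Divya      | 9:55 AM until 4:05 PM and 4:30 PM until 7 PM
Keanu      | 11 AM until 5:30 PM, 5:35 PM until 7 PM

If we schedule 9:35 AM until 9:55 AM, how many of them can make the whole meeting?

1

Quinn can make the full 09:35-09:55 slot — that's 1.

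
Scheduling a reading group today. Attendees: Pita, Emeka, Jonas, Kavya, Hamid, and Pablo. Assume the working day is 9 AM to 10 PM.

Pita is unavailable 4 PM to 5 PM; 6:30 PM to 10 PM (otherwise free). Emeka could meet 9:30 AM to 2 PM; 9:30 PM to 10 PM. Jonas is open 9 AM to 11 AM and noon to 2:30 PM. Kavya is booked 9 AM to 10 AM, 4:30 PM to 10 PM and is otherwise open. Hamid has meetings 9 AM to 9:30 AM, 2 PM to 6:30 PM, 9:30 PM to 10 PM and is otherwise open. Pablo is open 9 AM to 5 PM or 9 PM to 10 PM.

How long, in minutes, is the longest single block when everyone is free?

Pita free: 09:00-16:00, 17:00-18:30 (invert busy blocks within the working day).
Emeka free: 09:30-14:00, 21:30-22:00.
Jonas free: 09:00-11:00, 12:00-14:30.
Kavya free: 10:00-16:30 (invert busy blocks within the working day).
Hamid free: 09:30-14:00, 18:30-21:30 (invert busy blocks within the working day).
Pablo free: 09:00-17:00, 21:00-22:00.
Pita ∩ Emeka: 09:30-14:00.
Pita ∩ Emeka ∩ Jonas: 09:30-11:00, 12:00-14:00.
Pita ∩ Emeka ∩ Jonas ∩ Kavya: 10:00-11:00, 12:00-14:00.
Pita ∩ Emeka ∩ Jonas ∩ Kavya ∩ Hamid: 10:00-11:00, 12:00-14:00.
Pita ∩ Emeka ∩ Jonas ∩ Kavya ∩ Hamid ∩ Pablo: 10:00-11:00, 12:00-14:00.
The longest is 12:00-14:00 at 120 minutes.

120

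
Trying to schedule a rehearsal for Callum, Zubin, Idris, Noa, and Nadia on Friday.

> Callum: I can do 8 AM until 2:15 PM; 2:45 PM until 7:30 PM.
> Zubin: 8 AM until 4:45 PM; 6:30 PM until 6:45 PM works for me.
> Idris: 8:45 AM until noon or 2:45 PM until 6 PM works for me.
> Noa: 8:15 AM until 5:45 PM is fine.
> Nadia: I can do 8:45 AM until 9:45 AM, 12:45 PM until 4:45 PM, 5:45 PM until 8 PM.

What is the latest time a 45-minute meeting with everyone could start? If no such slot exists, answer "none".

Callum ∩ Zubin: 08:00-14:15, 14:45-16:45, 18:30-18:45.
Callum ∩ Zubin ∩ Idris: 08:45-12:00, 14:45-16:45.
Callum ∩ Zubin ∩ Idris ∩ Noa: 08:45-12:00, 14:45-16:45.
Callum ∩ Zubin ∩ Idris ∩ Noa ∩ Nadia: 08:45-09:45, 14:45-16:45.
Those are the intersection windows.
The last common window of at least 45 minutes is 14:45-16:45; a 45-minute meeting can start as late as 16:00 and still end by 16:45.

16:00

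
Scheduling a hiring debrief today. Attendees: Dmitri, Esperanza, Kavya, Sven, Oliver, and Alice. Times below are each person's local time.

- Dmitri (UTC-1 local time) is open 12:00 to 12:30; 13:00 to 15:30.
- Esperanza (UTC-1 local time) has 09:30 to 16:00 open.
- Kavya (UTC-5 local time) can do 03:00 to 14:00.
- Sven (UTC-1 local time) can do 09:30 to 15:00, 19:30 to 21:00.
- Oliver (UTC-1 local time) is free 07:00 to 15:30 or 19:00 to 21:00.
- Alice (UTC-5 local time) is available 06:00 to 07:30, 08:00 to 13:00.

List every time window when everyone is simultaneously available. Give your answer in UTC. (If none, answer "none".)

Dmitri in UTC: 13:00-13:30, 14:00-16:30 (add 1h to convert from UTC-1).
Esperanza in UTC: 10:30-17:00 (add 1h to convert from UTC-1).
Kavya in UTC: 08:00-19:00 (add 5h to convert from UTC-5).
Sven in UTC: 10:30-16:00, 20:30-22:00 (add 1h to convert from UTC-1).
Oliver in UTC: 08:00-16:30, 20:00-22:00 (add 1h to convert from UTC-1).
Alice in UTC: 11:00-12:30, 13:00-18:00 (add 5h to convert from UTC-5).
Dmitri ∩ Esperanza: 13:00-13:30, 14:00-16:30.
Dmitri ∩ Esperanza ∩ Kavya: 13:00-13:30, 14:00-16:30.
Dmitri ∩ Esperanza ∩ Kavya ∩ Sven: 13:00-13:30, 14:00-16:00.
Dmitri ∩ Esperanza ∩ Kavya ∩ Sven ∩ Oliver: 13:00-13:30, 14:00-16:00.
Dmitri ∩ Esperanza ∩ Kavya ∩ Sven ∩ Oliver ∩ Alice: 13:00-13:30, 14:00-16:00.

13:00-13:30, 14:00-16:00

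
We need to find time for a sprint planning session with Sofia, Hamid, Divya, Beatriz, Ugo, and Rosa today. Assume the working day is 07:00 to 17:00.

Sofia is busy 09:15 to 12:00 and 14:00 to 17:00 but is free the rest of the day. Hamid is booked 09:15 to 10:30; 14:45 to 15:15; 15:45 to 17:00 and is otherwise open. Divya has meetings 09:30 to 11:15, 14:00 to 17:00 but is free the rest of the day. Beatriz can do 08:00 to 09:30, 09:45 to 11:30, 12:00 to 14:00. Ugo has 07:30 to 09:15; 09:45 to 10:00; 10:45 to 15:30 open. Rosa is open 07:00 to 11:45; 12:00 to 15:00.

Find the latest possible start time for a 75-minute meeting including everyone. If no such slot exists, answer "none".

Sofia free: 07:00-09:15, 12:00-14:00 (invert busy blocks within the working day).
Hamid free: 07:00-09:15, 10:30-14:45, 15:15-15:45 (invert busy blocks within the working day).
Divya free: 07:00-09:30, 11:15-14:00 (invert busy blocks within the working day).
Beatriz free: 08:00-09:30, 09:45-11:30, 12:00-14:00.
Ugo free: 07:30-09:15, 09:45-10:00, 10:45-15:30.
Rosa free: 07:00-11:45, 12:00-15:00.
Sofia ∩ Hamid: 07:00-09:15, 12:00-14:00.
Sofia ∩ Hamid ∩ Divya: 07:00-09:15, 12:00-14:00.
Sofia ∩ Hamid ∩ Divya ∩ Beatriz: 08:00-09:15, 12:00-14:00.
Sofia ∩ Hamid ∩ Divya ∩ Beatriz ∩ Ugo: 08:00-09:15, 12:00-14:00.
Sofia ∩ Hamid ∩ Divya ∩ Beatriz ∩ Ugo ∩ Rosa: 08:00-09:15, 12:00-14:00.
So the common availability across everyone is 08:00-09:15, 12:00-14:00.
The last common window of at least 75 minutes is 12:00-14:00; a 75-minute meeting can start as late as 12:45 and still end by 14:00.

12:45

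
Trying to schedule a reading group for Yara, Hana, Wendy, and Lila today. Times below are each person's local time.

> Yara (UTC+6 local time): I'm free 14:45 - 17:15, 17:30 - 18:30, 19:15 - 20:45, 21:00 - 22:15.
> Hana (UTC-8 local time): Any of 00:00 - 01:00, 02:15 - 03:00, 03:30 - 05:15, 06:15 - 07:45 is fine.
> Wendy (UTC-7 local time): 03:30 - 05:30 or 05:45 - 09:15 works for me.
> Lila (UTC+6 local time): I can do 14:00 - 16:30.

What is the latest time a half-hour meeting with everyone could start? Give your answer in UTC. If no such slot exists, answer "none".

Yara in UTC: 08:45-11:15, 11:30-12:30, 13:15-14:45, 15:00-16:15 (subtract 6h to convert from UTC+6).
Hana in UTC: 08:00-09:00, 10:15-11:00, 11:30-13:15, 14:15-15:45 (add 8h to convert from UTC-8).
Wendy in UTC: 10:30-12:30, 12:45-16:15 (add 7h to convert from UTC-7).
Lila in UTC: 08:00-10:30 (subtract 6h to convert from UTC+6).
Yara ∩ Hana: 08:45-09:00, 10:15-11:00, 11:30-12:30, 14:15-14:45, 15:00-15:45.
Yara ∩ Hana ∩ Wendy: 10:30-11:00, 11:30-12:30, 14:15-14:45, 15:00-15:45.
Yara ∩ Hana ∩ Wendy ∩ Lila: ∅.
There is no time when everyone is free.
No common window is at least 30 minutes long.

none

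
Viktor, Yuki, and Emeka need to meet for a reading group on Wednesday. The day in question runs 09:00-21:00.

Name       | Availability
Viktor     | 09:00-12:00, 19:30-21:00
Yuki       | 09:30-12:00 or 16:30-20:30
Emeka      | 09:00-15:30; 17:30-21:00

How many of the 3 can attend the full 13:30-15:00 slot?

Emeka can make the full 13:30-15:00 slot — that's 1.

1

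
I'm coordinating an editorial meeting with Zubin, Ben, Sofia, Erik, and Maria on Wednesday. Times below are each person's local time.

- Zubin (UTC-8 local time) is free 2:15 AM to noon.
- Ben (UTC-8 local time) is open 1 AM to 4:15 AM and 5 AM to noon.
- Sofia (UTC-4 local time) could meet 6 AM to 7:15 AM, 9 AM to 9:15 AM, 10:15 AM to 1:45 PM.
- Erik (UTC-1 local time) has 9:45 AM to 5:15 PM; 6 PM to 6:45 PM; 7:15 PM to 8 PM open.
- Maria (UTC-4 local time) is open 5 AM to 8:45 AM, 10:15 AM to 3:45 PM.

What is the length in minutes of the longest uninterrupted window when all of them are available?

Zubin in UTC: 10:15-20:00 (add 8h to convert from UTC-8).
Ben in UTC: 09:00-12:15, 13:00-20:00 (add 8h to convert from UTC-8).
Sofia in UTC: 10:00-11:15, 13:00-13:15, 14:15-17:45 (add 4h to convert from UTC-4).
Erik in UTC: 10:45-18:15, 19:00-19:45, 20:15-21:00 (add 1h to convert from UTC-1).
Maria in UTC: 09:00-12:45, 14:15-19:45 (add 4h to convert from UTC-4).
Zubin ∩ Ben: 10:15-12:15, 13:00-20:00.
Zubin ∩ Ben ∩ Sofia: 10:15-11:15, 13:00-13:15, 14:15-17:45.
Zubin ∩ Ben ∩ Sofia ∩ Erik: 10:45-11:15, 13:00-13:15, 14:15-17:45.
Zubin ∩ Ben ∩ Sofia ∩ Erik ∩ Maria: 10:45-11:15, 14:15-17:45.
The longest is 14:15-17:45 at 210 minutes.

210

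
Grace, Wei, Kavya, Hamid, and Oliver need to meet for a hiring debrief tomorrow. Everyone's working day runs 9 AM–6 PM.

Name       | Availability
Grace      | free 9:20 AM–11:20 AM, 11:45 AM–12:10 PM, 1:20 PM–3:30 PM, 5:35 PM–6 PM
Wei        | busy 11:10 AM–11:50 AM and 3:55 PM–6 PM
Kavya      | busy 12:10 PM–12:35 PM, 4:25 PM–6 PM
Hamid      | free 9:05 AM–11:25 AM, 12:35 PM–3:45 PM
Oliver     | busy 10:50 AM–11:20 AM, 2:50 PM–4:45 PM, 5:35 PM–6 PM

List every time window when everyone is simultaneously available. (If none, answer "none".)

Grace free: 09:20-11:20, 11:45-12:10, 13:20-15:30, 17:35-18:00.
Wei free: 09:00-11:10, 11:50-15:55 (invert busy blocks within the working day).
Kavya free: 09:00-12:10, 12:35-16:25 (invert busy blocks within the working day).
Hamid free: 09:05-11:25, 12:35-15:45.
Oliver free: 09:00-10:50, 11:20-14:50, 16:45-17:35 (invert busy blocks within the working day).
Grace ∩ Wei: 09:20-11:10, 11:50-12:10, 13:20-15:30.
Grace ∩ Wei ∩ Kavya: 09:20-11:10, 11:50-12:10, 13:20-15:30.
Grace ∩ Wei ∩ Kavya ∩ Hamid: 09:20-11:10, 13:20-15:30.
Grace ∩ Wei ∩ Kavya ∩ Hamid ∩ Oliver: 09:20-10:50, 13:20-14:50.
So the common availability across everyone is 09:20-10:50, 13:20-14:50.

09:20-10:50, 13:20-14:50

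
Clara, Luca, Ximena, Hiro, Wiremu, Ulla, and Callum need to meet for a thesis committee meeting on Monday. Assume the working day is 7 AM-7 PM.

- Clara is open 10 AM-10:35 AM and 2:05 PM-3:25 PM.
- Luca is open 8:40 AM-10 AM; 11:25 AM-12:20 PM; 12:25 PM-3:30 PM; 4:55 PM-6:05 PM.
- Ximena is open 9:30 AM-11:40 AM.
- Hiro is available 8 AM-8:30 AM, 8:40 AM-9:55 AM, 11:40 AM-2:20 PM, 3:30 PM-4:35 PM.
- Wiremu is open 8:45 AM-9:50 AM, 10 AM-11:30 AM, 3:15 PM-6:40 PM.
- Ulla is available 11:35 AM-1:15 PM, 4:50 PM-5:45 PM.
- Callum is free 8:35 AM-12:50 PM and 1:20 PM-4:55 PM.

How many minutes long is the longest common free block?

Clara ∩ Luca: 14:05-15:25.
Clara ∩ Luca ∩ Ximena: ∅.
Clara ∩ Luca ∩ Ximena ∩ Hiro: ∅.
Clara ∩ Luca ∩ Ximena ∩ Hiro ∩ Wiremu: ∅.
Clara ∩ Luca ∩ Ximena ∩ Hiro ∩ Wiremu ∩ Ulla: ∅.
Clara ∩ Luca ∩ Ximena ∩ Hiro ∩ Wiremu ∩ Ulla ∩ Callum: ∅.
There is no time when everyone is free.
No common window exists, so the longest block is 0 minutes.

0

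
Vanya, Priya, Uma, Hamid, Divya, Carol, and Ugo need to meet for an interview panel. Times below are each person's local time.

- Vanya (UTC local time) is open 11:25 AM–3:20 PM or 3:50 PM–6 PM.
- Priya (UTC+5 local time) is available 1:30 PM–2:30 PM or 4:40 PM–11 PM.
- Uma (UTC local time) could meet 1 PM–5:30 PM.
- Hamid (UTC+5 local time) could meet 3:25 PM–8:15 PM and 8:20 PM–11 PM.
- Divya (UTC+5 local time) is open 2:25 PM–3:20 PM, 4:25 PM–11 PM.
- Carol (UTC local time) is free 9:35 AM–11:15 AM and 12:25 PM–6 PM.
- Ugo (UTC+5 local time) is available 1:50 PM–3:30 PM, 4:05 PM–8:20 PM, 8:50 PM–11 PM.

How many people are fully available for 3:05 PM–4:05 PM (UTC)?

Vanya in UTC: 11:25-15:20, 15:50-18:00.
Priya in UTC: 08:30-09:30, 11:40-18:00 (subtract 5h to convert from UTC+5).
Uma in UTC: 13:00-17:30.
Hamid in UTC: 10:25-15:15, 15:20-18:00 (subtract 5h to convert from UTC+5).
Divya in UTC: 09:25-10:20, 11:25-18:00 (subtract 5h to convert from UTC+5).
Carol in UTC: 09:35-11:15, 12:25-18:00.
Ugo in UTC: 08:50-10:30, 11:05-15:20, 15:50-18:00 (subtract 5h to convert from UTC+5).
Priya, Uma, Divya, and Carol can make the full 15:05-16:05 slot — that's 4.

4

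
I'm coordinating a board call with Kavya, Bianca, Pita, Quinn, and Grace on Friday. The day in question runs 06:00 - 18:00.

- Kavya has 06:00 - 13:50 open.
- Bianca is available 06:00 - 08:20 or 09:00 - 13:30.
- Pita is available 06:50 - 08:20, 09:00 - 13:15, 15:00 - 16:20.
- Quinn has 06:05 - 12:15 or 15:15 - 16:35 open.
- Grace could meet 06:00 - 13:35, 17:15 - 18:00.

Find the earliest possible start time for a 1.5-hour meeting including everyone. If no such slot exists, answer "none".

Kavya ∩ Bianca: 06:00-08:20, 09:00-13:30.
Kavya ∩ Bianca ∩ Pita: 06:50-08:20, 09:00-13:15.
Kavya ∩ Bianca ∩ Pita ∩ Quinn: 06:50-08:20, 09:00-12:15.
Kavya ∩ Bianca ∩ Pita ∩ Quinn ∩ Grace: 06:50-08:20, 09:00-12:15.
The first common window of at least 90 minutes is 06:50-08:20, so the earliest start is 06:50.

06:50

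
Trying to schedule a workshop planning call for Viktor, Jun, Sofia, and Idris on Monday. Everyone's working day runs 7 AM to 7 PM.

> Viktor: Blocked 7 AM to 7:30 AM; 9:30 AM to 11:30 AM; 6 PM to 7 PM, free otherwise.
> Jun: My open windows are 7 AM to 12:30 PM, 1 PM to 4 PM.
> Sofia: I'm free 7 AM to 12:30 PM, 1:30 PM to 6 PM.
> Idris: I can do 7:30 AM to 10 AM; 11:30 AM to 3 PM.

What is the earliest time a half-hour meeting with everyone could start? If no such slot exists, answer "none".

07:30

Viktor free: 07:30-09:30, 11:30-18:00 (invert busy blocks within the working day).
Jun free: 07:00-12:30, 13:00-16:00.
Sofia free: 07:00-12:30, 13:30-18:00.
Idris free: 07:30-10:00, 11:30-15:00.
Viktor ∩ Jun: 07:30-09:30, 11:30-12:30, 13:00-16:00.
Viktor ∩ Jun ∩ Sofia: 07:30-09:30, 11:30-12:30, 13:30-16:00.
Viktor ∩ Jun ∩ Sofia ∩ Idris: 07:30-09:30, 11:30-12:30, 13:30-15:00.
So the common availability across everyone is 07:30-09:30, 11:30-12:30, 13:30-15:00.
The first common window of at least 30 minutes is 07:30-09:30, so the earliest start is 07:30.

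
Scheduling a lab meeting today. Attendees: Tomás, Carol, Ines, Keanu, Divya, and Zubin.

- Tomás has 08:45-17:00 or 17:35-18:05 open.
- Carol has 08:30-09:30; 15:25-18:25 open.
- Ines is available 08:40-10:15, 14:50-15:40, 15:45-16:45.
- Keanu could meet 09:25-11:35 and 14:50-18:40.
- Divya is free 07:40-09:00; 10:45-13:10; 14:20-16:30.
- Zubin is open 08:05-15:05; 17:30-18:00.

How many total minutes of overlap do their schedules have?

0

Tomás ∩ Carol: 08:45-09:30, 15:25-17:00, 17:35-18:05.
Tomás ∩ Carol ∩ Ines: 08:45-09:30, 15:25-15:40, 15:45-16:45.
Tomás ∩ Carol ∩ Ines ∩ Keanu: 09:25-09:30, 15:25-15:40, 15:45-16:45.
Tomás ∩ Carol ∩ Ines ∩ Keanu ∩ Divya: 15:25-15:40, 15:45-16:30.
Tomás ∩ Carol ∩ Ines ∩ Keanu ∩ Divya ∩ Zubin: ∅.
There is no time when everyone is free.
There is no common window, so the total is 0 minutes.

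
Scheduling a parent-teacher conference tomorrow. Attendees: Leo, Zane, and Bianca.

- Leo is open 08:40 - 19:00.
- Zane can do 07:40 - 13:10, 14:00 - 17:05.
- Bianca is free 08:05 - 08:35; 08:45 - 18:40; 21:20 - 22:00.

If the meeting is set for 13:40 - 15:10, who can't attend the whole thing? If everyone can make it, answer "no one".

Leo: free for 13:40-15:10. Zane: not fully free for 13:40-15:10. Bianca: free for 13:40-15:10.

Zane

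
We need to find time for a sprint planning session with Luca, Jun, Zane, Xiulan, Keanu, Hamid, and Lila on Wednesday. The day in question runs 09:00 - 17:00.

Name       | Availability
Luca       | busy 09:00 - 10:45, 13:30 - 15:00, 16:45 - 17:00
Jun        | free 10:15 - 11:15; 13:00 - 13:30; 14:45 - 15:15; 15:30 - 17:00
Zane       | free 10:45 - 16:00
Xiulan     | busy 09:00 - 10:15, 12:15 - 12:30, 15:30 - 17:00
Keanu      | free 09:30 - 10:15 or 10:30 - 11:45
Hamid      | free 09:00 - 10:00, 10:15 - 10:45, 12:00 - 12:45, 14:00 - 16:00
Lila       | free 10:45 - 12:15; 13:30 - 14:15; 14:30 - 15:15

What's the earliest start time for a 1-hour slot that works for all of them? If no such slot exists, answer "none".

Luca free: 10:45-13:30, 15:00-16:45 (invert busy blocks within the working day).
Jun free: 10:15-11:15, 13:00-13:30, 14:45-15:15, 15:30-17:00.
Zane free: 10:45-16:00.
Xiulan free: 10:15-12:15, 12:30-15:30 (invert busy blocks within the working day).
Keanu free: 09:30-10:15, 10:30-11:45.
Hamid free: 09:00-10:00, 10:15-10:45, 12:00-12:45, 14:00-16:00.
Lila free: 10:45-12:15, 13:30-14:15, 14:30-15:15.
Luca ∩ Jun: 10:45-11:15, 13:00-13:30, 15:00-15:15, 15:30-16:45.
Luca ∩ Jun ∩ Zane: 10:45-11:15, 13:00-13:30, 15:00-15:15, 15:30-16:00.
Luca ∩ Jun ∩ Zane ∩ Xiulan: 10:45-11:15, 13:00-13:30, 15:00-15:15.
Luca ∩ Jun ∩ Zane ∩ Xiulan ∩ Keanu: 10:45-11:15.
Luca ∩ Jun ∩ Zane ∩ Xiulan ∩ Keanu ∩ Hamid: ∅.
Luca ∩ Jun ∩ Zane ∩ Xiulan ∩ Keanu ∩ Hamid ∩ Lila: ∅.
There is no time when everyone is free.
No common window is at least 60 minutes long.

none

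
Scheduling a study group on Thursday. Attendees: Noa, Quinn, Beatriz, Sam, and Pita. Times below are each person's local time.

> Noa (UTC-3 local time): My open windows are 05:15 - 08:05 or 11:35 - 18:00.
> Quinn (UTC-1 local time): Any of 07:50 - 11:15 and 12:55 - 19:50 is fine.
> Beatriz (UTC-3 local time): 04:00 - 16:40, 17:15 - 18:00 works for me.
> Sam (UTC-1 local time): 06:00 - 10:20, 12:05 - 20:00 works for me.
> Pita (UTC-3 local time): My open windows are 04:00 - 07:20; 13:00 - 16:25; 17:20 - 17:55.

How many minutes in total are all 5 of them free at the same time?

Noa in UTC: 08:15-11:05, 14:35-21:00 (add 3h to convert from UTC-3).
Quinn in UTC: 08:50-12:15, 13:55-20:50 (add 1h to convert from UTC-1).
Beatriz in UTC: 07:00-19:40, 20:15-21:00 (add 3h to convert from UTC-3).
Sam in UTC: 07:00-11:20, 13:05-21:00 (add 1h to convert from UTC-1).
Pita in UTC: 07:00-10:20, 16:00-19:25, 20:20-20:55 (add 3h to convert from UTC-3).
Noa ∩ Quinn: 08:50-11:05, 14:35-20:50.
Noa ∩ Quinn ∩ Beatriz: 08:50-11:05, 14:35-19:40, 20:15-20:50.
Noa ∩ Quinn ∩ Beatriz ∩ Sam: 08:50-11:05, 14:35-19:40, 20:15-20:50.
Noa ∩ Quinn ∩ Beatriz ∩ Sam ∩ Pita: 08:50-10:20, 16:00-19:25, 20:20-20:50.
So the common availability across everyone is 08:50-10:20, 16:00-19:25, 20:20-20:50.
Summing the common windows: 90 + 205 + 30 = 325 minutes.

325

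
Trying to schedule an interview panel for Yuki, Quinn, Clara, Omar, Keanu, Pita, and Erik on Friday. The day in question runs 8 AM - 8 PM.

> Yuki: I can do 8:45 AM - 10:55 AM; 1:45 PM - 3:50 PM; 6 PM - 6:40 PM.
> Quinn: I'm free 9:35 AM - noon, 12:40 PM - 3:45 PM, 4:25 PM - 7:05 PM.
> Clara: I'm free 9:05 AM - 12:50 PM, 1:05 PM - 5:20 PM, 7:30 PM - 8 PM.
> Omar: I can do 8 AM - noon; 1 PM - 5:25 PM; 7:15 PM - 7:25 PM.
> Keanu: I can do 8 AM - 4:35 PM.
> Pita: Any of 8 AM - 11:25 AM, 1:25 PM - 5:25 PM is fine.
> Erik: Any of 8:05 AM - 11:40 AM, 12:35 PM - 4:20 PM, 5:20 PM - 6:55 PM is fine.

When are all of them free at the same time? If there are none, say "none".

Yuki ∩ Quinn: 09:35-10:55, 13:45-15:45, 18:00-18:40.
Yuki ∩ Quinn ∩ Clara: 09:35-10:55, 13:45-15:45.
Yuki ∩ Quinn ∩ Clara ∩ Omar: 09:35-10:55, 13:45-15:45.
Yuki ∩ Quinn ∩ Clara ∩ Omar ∩ Keanu: 09:35-10:55, 13:45-15:45.
Yuki ∩ Quinn ∩ Clara ∩ Omar ∩ Keanu ∩ Pita: 09:35-10:55, 13:45-15:45.
Yuki ∩ Quinn ∩ Clara ∩ Omar ∩ Keanu ∩ Pita ∩ Erik: 09:35-10:55, 13:45-15:45.

09:35-10:55, 13:45-15:45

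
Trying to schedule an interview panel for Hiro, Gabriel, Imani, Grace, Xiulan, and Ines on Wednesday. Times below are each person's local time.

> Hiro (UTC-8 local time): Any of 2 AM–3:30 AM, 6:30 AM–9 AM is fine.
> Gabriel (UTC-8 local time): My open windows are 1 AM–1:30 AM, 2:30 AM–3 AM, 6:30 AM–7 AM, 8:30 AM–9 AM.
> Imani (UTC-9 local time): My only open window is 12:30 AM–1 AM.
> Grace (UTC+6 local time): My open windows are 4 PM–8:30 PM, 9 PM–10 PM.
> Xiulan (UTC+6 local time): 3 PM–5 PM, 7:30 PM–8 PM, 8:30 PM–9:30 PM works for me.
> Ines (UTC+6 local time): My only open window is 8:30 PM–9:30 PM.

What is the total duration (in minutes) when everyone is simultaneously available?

Hiro in UTC: 10:00-11:30, 14:30-17:00 (add 8h to convert from UTC-8).
Gabriel in UTC: 09:00-09:30, 10:30-11:00, 14:30-15:00, 16:30-17:00 (add 8h to convert from UTC-8).
Imani in UTC: 09:30-10:00 (add 9h to convert from UTC-9).
Grace in UTC: 10:00-14:30, 15:00-16:00 (subtract 6h to convert from UTC+6).
Xiulan in UTC: 09:00-11:00, 13:30-14:00, 14:30-15:30 (subtract 6h to convert from UTC+6).
Ines in UTC: 14:30-15:30 (subtract 6h to convert from UTC+6).
Hiro ∩ Gabriel: 10:30-11:00, 14:30-15:00, 16:30-17:00.
Hiro ∩ Gabriel ∩ Imani: ∅.
Hiro ∩ Gabriel ∩ Imani ∩ Grace: ∅.
Hiro ∩ Gabriel ∩ Imani ∩ Grace ∩ Xiulan: ∅.
Hiro ∩ Gabriel ∩ Imani ∩ Grace ∩ Xiulan ∩ Ines: ∅.
There is no time when everyone is free.
There is no common window, so the total is 0 minutes.

0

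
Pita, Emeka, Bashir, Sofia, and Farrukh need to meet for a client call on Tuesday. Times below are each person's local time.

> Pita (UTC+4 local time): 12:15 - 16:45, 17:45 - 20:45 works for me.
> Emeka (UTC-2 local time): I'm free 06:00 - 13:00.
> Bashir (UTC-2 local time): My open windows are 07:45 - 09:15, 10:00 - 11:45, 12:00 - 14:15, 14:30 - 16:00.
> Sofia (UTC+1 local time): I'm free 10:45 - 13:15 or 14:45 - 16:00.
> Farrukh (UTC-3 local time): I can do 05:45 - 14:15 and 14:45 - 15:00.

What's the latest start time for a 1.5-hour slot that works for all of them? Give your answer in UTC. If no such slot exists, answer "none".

Pita in UTC: 08:15-12:45, 13:45-16:45 (subtract 4h to convert from UTC+4).
Emeka in UTC: 08:00-15:00 (add 2h to convert from UTC-2).
Bashir in UTC: 09:45-11:15, 12:00-13:45, 14:00-16:15, 16:30-18:00 (add 2h to convert from UTC-2).
Sofia in UTC: 09:45-12:15, 13:45-15:00 (subtract 1h to convert from UTC+1).
Farrukh in UTC: 08:45-17:15, 17:45-18:00 (add 3h to convert from UTC-3).
Pita ∩ Emeka: 08:15-12:45, 13:45-15:00.
Pita ∩ Emeka ∩ Bashir: 09:45-11:15, 12:00-12:45, 14:00-15:00.
Pita ∩ Emeka ∩ Bashir ∩ Sofia: 09:45-11:15, 12:00-12:15, 14:00-15:00.
Pita ∩ Emeka ∩ Bashir ∩ Sofia ∩ Farrukh: 09:45-11:15, 12:00-12:15, 14:00-15:00.
So the common availability across everyone is 09:45-11:15, 12:00-12:15, 14:00-15:00.
The last common window of at least 90 minutes is 09:45-11:15; a 90-minute meeting can start as late as 09:45 and still end by 11:15.

09:45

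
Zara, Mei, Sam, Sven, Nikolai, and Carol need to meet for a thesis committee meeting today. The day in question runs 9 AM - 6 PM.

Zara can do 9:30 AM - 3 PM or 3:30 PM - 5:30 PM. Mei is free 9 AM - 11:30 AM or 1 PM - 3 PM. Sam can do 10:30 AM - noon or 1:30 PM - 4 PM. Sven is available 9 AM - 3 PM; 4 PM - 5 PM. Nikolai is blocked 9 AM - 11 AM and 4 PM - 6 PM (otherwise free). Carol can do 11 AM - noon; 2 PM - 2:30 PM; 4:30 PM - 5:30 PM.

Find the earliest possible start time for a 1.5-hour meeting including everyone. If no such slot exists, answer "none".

none

Zara free: 09:30-15:00, 15:30-17:30.
Mei free: 09:00-11:30, 13:00-15:00.
Sam free: 10:30-12:00, 13:30-16:00.
Sven free: 09:00-15:00, 16:00-17:00.
Nikolai free: 11:00-16:00 (invert busy blocks within the working day).
Carol free: 11:00-12:00, 14:00-14:30, 16:30-17:30.
Zara ∩ Mei: 09:30-11:30, 13:00-15:00.
Zara ∩ Mei ∩ Sam: 10:30-11:30, 13:30-15:00.
Zara ∩ Mei ∩ Sam ∩ Sven: 10:30-11:30, 13:30-15:00.
Zara ∩ Mei ∩ Sam ∩ Sven ∩ Nikolai: 11:00-11:30, 13:30-15:00.
Zara ∩ Mei ∩ Sam ∩ Sven ∩ Nikolai ∩ Carol: 11:00-11:30, 14:00-14:30.
So the common availability across everyone is 11:00-11:30, 14:00-14:30.
No common window is at least 90 minutes long.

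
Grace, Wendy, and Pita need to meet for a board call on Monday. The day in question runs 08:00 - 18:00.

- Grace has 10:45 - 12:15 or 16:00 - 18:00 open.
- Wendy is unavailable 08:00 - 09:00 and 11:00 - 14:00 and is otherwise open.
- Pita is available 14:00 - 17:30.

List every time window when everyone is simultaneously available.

16:00-17:30

Grace free: 10:45-12:15, 16:00-18:00.
Wendy free: 09:00-11:00, 14:00-18:00 (invert busy blocks within the working day).
Pita free: 14:00-17:30.
Grace ∩ Wendy: 10:45-11:00, 16:00-18:00.
Grace ∩ Wendy ∩ Pita: 16:00-17:30.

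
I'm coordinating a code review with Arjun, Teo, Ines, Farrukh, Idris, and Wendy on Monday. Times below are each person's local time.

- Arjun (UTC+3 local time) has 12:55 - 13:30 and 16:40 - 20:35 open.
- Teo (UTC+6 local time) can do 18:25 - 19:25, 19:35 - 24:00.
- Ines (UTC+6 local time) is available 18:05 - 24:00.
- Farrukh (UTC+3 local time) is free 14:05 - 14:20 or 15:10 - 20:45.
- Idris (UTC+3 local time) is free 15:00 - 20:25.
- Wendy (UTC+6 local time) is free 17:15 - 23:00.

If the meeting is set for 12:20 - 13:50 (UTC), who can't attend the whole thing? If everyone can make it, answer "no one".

Arjun in UTC: 09:55-10:30, 13:40-17:35 (subtract 3h to convert from UTC+3).
Teo in UTC: 12:25-13:25, 13:35-18:00 (subtract 6h to convert from UTC+6).
Ines in UTC: 12:05-18:00 (subtract 6h to convert from UTC+6).
Farrukh in UTC: 11:05-11:20, 12:10-17:45 (subtract 3h to convert from UTC+3).
Idris in UTC: 12:00-17:25 (subtract 3h to convert from UTC+3).
Wendy in UTC: 11:15-17:00 (subtract 6h to convert from UTC+6).
Arjun: not fully free for 12:20-13:50. Teo: not fully free for 12:20-13:50. Ines: free for 12:20-13:50. Farrukh: free for 12:20-13:50. Idris: free for 12:20-13:50. Wendy: free for 12:20-13:50.

Arjun, Teo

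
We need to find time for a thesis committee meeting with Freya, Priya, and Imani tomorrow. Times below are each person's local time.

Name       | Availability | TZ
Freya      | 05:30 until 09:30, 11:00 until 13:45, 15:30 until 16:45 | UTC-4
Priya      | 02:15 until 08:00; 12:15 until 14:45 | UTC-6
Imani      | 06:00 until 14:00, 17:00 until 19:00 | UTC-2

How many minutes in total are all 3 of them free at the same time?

315

Freya in UTC: 09:30-13:30, 15:00-17:45, 19:30-20:45 (add 4h to convert from UTC-4).
Priya in UTC: 08:15-14:00, 18:15-20:45 (add 6h to convert from UTC-6).
Imani in UTC: 08:00-16:00, 19:00-21:00 (add 2h to convert from UTC-2).
Freya ∩ Priya: 09:30-13:30, 19:30-20:45.
Freya ∩ Priya ∩ Imani: 09:30-13:30, 19:30-20:45.
Those are the intersection windows.
Summing the common windows: 240 + 75 = 315 minutes.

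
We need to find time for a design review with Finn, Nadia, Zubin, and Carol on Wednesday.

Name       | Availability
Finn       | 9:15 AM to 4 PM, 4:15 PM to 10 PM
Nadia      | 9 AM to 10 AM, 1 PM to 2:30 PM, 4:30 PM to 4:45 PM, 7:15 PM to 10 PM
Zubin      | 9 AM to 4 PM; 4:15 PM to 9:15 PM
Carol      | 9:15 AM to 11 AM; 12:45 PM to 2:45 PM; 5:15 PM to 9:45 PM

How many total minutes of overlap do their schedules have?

255

Finn ∩ Nadia: 09:15-10:00, 13:00-14:30, 16:30-16:45, 19:15-22:00.
Finn ∩ Nadia ∩ Zubin: 09:15-10:00, 13:00-14:30, 16:30-16:45, 19:15-21:15.
Finn ∩ Nadia ∩ Zubin ∩ Carol: 09:15-10:00, 13:00-14:30, 19:15-21:15.
Those are the intersection windows.
Summing the common windows: 45 + 90 + 120 = 255 minutes.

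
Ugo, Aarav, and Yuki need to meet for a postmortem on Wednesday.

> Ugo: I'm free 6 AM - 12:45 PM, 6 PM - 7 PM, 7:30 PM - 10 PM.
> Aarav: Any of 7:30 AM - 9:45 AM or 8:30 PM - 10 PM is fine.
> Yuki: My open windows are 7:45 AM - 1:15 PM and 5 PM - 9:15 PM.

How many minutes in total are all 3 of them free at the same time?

165

Ugo ∩ Aarav: 07:30-09:45, 20:30-22:00.
Ugo ∩ Aarav ∩ Yuki: 07:45-09:45, 20:30-21:15.
Summing the common windows: 120 + 45 = 165 minutes.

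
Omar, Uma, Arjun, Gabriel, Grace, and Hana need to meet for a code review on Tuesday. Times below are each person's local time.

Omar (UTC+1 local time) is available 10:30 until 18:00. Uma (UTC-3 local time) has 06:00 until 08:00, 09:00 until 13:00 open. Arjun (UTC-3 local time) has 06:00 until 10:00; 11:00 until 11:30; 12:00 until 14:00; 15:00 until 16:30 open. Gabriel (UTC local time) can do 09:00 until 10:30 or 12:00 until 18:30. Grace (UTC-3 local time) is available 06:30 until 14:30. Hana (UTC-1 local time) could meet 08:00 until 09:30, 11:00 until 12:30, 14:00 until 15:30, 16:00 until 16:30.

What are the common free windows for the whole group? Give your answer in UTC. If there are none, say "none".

Omar in UTC: 09:30-17:00 (subtract 1h to convert from UTC+1).
Uma in UTC: 09:00-11:00, 12:00-16:00 (add 3h to convert from UTC-3).
Arjun in UTC: 09:00-13:00, 14:00-14:30, 15:00-17:00, 18:00-19:30 (add 3h to convert from UTC-3).
Gabriel in UTC: 09:00-10:30, 12:00-18:30.
Grace in UTC: 09:30-17:30 (add 3h to convert from UTC-3).
Hana in UTC: 09:00-10:30, 12:00-13:30, 15:00-16:30, 17:00-17:30 (add 1h to convert from UTC-1).
Omar ∩ Uma: 09:30-11:00, 12:00-16:00.
Omar ∩ Uma ∩ Arjun: 09:30-11:00, 12:00-13:00, 14:00-14:30, 15:00-16:00.
Omar ∩ Uma ∩ Arjun ∩ Gabriel: 09:30-10:30, 12:00-13:00, 14:00-14:30, 15:00-16:00.
Omar ∩ Uma ∩ Arjun ∩ Gabriel ∩ Grace: 09:30-10:30, 12:00-13:00, 14:00-14:30, 15:00-16:00.
Omar ∩ Uma ∩ Arjun ∩ Gabriel ∩ Grace ∩ Hana: 09:30-10:30, 12:00-13:00, 15:00-16:00.

09:30-10:30, 12:00-13:00, 15:00-16:00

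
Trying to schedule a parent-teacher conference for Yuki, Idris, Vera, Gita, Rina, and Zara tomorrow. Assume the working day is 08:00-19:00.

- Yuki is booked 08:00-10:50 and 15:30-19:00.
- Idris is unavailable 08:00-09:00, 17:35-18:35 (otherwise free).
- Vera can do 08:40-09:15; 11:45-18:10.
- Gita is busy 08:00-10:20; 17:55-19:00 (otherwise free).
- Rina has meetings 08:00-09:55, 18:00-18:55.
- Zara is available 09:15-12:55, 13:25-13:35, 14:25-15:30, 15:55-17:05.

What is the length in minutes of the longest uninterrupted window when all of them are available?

Yuki free: 10:50-15:30 (invert busy blocks within the working day).
Idris free: 09:00-17:35, 18:35-19:00 (invert busy blocks within the working day).
Vera free: 08:40-09:15, 11:45-18:10.
Gita free: 10:20-17:55 (invert busy blocks within the working day).
Rina free: 09:55-18:00, 18:55-19:00 (invert busy blocks within the working day).
Zara free: 09:15-12:55, 13:25-13:35, 14:25-15:30, 15:55-17:05.
Yuki ∩ Idris: 10:50-15:30.
Yuki ∩ Idris ∩ Vera: 11:45-15:30.
Yuki ∩ Idris ∩ Vera ∩ Gita: 11:45-15:30.
Yuki ∩ Idris ∩ Vera ∩ Gita ∩ Rina: 11:45-15:30.
Yuki ∩ Idris ∩ Vera ∩ Gita ∩ Rina ∩ Zara: 11:45-12:55, 13:25-13:35, 14:25-15:30.
The longest is 11:45-12:55 at 70 minutes.

70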